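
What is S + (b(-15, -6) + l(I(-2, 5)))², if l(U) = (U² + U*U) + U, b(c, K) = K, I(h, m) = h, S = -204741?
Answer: -204741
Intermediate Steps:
l(U) = U + 2*U² (l(U) = (U² + U²) + U = 2*U² + U = U + 2*U²)
S + (b(-15, -6) + l(I(-2, 5)))² = -204741 + (-6 - 2*(1 + 2*(-2)))² = -204741 + (-6 - 2*(1 - 4))² = -204741 + (-6 - 2*(-3))² = -204741 + (-6 + 6)² = -204741 + 0² = -204741 + 0 = -204741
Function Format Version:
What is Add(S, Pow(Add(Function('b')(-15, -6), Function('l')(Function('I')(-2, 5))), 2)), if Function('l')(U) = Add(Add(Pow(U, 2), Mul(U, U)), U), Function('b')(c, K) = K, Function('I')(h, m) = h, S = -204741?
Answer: -204741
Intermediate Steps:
Function('l')(U) = Add(U, Mul(2, Pow(U, 2))) (Function('l')(U) = Add(Add(Pow(U, 2), Pow(U, 2)), U) = Add(Mul(2, Pow(U, 2)), U) = Add(U, Mul(2, Pow(U, 2))))
Add(S, Pow(Add(Function('b')(-15, -6), Function('l')(Function('I')(-2, 5))), 2)) = Add(-204741, Pow(Add(-6, Mul(-2, Add(1, Mul(2, -2)))), 2)) = Add(-204741, Pow(Add(-6, Mul(-2, Add(1, -4))), 2)) = Add(-204741, Pow(Add(-6, Mul(-2, -3)), 2)) = Add(-204741, Pow(Add(-6, 6), 2)) = Add(-204741, Pow(0, 2)) = Add(-204741, 0) = -204741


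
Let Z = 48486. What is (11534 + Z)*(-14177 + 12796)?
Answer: -82887620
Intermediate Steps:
(11534 + Z)*(-14177 + 12796) = (11534 + 48486)*(-14177 + 12796) = 60020*(-1381) = -82887620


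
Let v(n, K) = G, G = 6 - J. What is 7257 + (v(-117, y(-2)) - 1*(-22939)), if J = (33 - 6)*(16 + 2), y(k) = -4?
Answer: 29716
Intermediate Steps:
J = 486 (J = 27*18 = 486)
G = -480 (G = 6 - 1*486 = 6 - 486 = -480)
v(n, K) = -480
7257 + (v(-117, y(-2)) - 1*(-22939)) = 7257 + (-480 - 1*(-22939)) = 7257 + (-480 + 22939) = 7257 + 22459 = 29716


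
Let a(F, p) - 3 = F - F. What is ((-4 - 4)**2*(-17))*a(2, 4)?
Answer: -3264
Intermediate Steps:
a(F, p) = 3 (a(F, p) = 3 + (F - F) = 3 + 0 = 3)
((-4 - 4)**2*(-17))*a(2, 4) = ((-4 - 4)**2*(-17))*3 = ((-8)**2*(-17))*3 = (64*(-17))*3 = -1088*3 = -3264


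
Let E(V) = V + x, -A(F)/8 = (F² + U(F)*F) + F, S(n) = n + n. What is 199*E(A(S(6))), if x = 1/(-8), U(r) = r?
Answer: -3820999/8 ≈ -4.7763e+5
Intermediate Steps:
S(n) = 2*n
x = -⅛ ≈ -0.12500
A(F) = -16*F² - 8*F (A(F) = -8*((F² + F*F) + F) = -8*((F² + F²) + F) = -8*(2*F² + F) = -8*(F + 2*F²) = -16*F² - 8*F)
E(V) = -⅛ + V (E(V) = V - ⅛ = -⅛ + V)
199*E(A(S(6))) = 199*(-⅛ - 8*2*6*(1 + 2*(2*6))) = 199*(-⅛ - 8*12*(1 + 2*12)) = 199*(-⅛ - 8*12*(1 + 24)) = 199*(-⅛ - 8*12*25) = 199*(-⅛ - 2400) = 199*(-19201/8) = -3820999/8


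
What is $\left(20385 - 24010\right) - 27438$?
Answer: $-31063$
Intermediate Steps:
$\left(20385 - 24010\right) - 27438 = -3625 - 27438 = -31063$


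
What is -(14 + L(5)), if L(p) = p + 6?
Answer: -25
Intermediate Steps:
L(p) = 6 + p
-(14 + L(5)) = -(14 + (6 + 5)) = -(14 + 11) = -1*25 = -25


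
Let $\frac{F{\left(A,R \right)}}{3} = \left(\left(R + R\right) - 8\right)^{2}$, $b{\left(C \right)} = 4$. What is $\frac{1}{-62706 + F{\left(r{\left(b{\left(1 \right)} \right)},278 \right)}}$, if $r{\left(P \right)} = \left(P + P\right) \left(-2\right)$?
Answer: $\frac{1}{838206} \approx 1.193 \cdot 10^{-6}$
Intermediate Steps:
$r{\left(P \right)} = - 4 P$ ($r{\left(P \right)} = 2 P \left(-2\right) = - 4 P$)
$F{\left(A,R \right)} = 3 \left(-8 + 2 R\right)^{2}$ ($F{\left(A,R \right)} = 3 \left(\left(R + R\right) - 8\right)^{2} = 3 \left(2 R - 8\right)^{2} = 3 \left(-8 + 2 R\right)^{2}$)
$\frac{1}{-62706 + F{\left(r{\left(b{\left(1 \right)} \right)},278 \right)}} = \frac{1}{-62706 + 12 \left(-4 + 278\right)^{2}} = \frac{1}{-62706 + 12 \cdot 274^{2}} = \frac{1}{-62706 + 12 \cdot 75076} = \frac{1}{-62706 + 900912} = \frac{1}{838206}$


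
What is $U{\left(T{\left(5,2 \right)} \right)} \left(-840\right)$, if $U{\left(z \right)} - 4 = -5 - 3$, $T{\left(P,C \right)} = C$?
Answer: $3360$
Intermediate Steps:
$U{\left(z \right)} = -4$ ($U{\left(z \right)} = 4 - 8 = -4$)
$U{\left(T{\left(5,2 \right)} \right)} \left(-840\right) = \left(-4\right) \left(-840\right) = 3360$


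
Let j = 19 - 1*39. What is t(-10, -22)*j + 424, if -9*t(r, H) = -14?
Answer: 3536/9 ≈ 392.89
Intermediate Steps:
j = -20 (j = 19 - 39 = -20)
t(r, H) = 14/9 (t(r, H) = -1/9*(-14) = 14/9)
t(-10, -22)*j + 424 = (14/9)*(-20) + 424 = -280/9 + 424 = 3536/9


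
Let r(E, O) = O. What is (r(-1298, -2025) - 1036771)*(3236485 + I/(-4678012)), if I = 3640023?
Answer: -3931923893306853103/1169503 ≈ -3.3620e+12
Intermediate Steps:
(r(-1298, -2025) - 1036771)*(3236485 + I/(-4678012)) = (-2025 - 1036771)*(3236485 + 3640023/(-4678012)) = -1038796*(3236485 + 3640023*(-1/4678012)) = -1038796*(3236485 - 3640023/4678012) = -1038796*15140312027797/4678012 = -3931923893306853103/1169503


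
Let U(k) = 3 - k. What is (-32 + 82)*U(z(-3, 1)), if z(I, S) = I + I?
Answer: 450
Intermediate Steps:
z(I, S) = 2*I
(-32 + 82)*U(z(-3, 1)) = (-32 + 82)*(3 - 2*(-3)) = 50*(3 - 1*(-6)) = 50*(3 + 6) = 50*9 = 450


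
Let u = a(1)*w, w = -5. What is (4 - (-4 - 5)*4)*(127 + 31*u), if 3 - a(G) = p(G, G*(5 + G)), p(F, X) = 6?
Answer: 23680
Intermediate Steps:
a(G) = -3 (a(G) = 3 - 1*6 = 3 - 6 = -3)
u = 15 (u = -3*(-5) = 15)
(4 - (-4 - 5)*4)*(127 + 31*u) = (4 - (-4 - 5)*4)*(127 + 31*15) = (4 - (-9)*4)*(127 + 465) = (4 - 1*(-36))*592 = (4 + 36)*592 = 40*592 = 23680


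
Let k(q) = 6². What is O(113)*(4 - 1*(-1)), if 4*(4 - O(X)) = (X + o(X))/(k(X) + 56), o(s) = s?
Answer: 3115/184 ≈ 16.929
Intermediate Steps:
k(q) = 36
O(X) = 4 - X/184 (O(X) = 4 - (X + X)/(4*(36 + 56)) = 4 - 2*X/(4*92) = 4 - X/184)
O(113)*(4 - 1*(-1)) = (4 - 1/184*113)*(4 - 1*(-1)) = (4 - 113/184)*(4 + 1) = (623/184)*5 = 3115/184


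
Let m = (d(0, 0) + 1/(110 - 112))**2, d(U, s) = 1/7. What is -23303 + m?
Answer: -4567363/196 ≈ -23303.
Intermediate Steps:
d(U, s) = 1/7
m = 25/196 (m = (1/7 + 1/(110 - 112))**2 = (1/7 + 1/(-2))**2 = (1/7 - 1/2)**2 = (-5/14)**2 = 25/196 ≈ 0.12755)
-23303 + m = -23303 + 25/196 = -4567363/196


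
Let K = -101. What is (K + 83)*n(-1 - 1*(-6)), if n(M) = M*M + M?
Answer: -540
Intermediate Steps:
n(M) = M + M**2 (n(M) = M**2 + M = M + M**2)
(K + 83)*n(-1 - 1*(-6)) = (-101 + 83)*((-1 - 1*(-6))*(1 + (-1 - 1*(-6)))) = -18*(-1 + 6)*(1 + (-1 + 6)) = -90*(1 + 5) = -90*6 = -18*30 = -540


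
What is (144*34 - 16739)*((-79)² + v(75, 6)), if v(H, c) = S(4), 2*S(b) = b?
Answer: -73935849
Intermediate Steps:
S(b) = b/2
v(H, c) = 2 (v(H, c) = (½)*4 = 2)
(144*34 - 16739)*((-79)² + v(75, 6)) = (144*34 - 16739)*((-79)² + 2) = (4896 - 16739)*(6241 + 2) = -11843*6243 = -73935849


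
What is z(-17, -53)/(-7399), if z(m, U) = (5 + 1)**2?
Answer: -36/7399 ≈ -0.0048655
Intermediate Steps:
z(m, U) = 36 (z(m, U) = 6**2 = 36)
z(-17, -53)/(-7399) = 36/(-7399) = 36*(-1/7399) = -36/7399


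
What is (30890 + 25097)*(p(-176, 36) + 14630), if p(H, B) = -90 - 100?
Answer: 808452280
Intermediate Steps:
p(H, B) = -190
(30890 + 25097)*(p(-176, 36) + 14630) = (30890 + 25097)*(-190 + 14630) = 55987*14440 = 808452280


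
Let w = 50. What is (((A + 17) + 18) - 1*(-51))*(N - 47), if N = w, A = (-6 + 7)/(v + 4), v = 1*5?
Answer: 775/3 ≈ 258.33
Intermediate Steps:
v = 5
A = ⅑ (A = (-6 + 7)/(5 + 4) = 1/9 = 1*(⅑) = ⅑ ≈ 0.11111)
N = 50
(((A + 17) + 18) - 1*(-51))*(N - 47) = (((⅑ + 17) + 18) - 1*(-51))*(50 - 47) = ((154/9 + 18) + 51)*3 = (316/9 + 51)*3 = (775/9)*3 = 775/3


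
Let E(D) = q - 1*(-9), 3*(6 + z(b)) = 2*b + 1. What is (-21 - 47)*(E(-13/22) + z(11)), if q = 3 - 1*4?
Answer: -1972/3 ≈ -657.33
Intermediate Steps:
z(b) = -17/3 + 2*b/3 (z(b) = -6 + (2*b + 1)/3 = -6 + (1 + 2*b)/3 = -6 + (⅓ + 2*b/3) = -17/3 + 2*b/3)
q = -1 (q = 3 - 4 = -1)
E(D) = 8 (E(D) = -1 - 1*(-9) = -1 + 9 = 8)
(-21 - 47)*(E(-13/22) + z(11)) = (-21 - 47)*(8 + (-17/3 + (⅔)*11)) = -68*(8 + (-17/3 + 22/3)) = -68*(8 + 5/3) = -68*29/3 = -1972/3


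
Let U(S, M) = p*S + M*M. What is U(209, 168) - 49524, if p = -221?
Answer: -67489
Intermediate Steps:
U(S, M) = M² - 221*S (U(S, M) = -221*S + M*M = -221*S + M² = M² - 221*S)
U(209, 168) - 49524 = (168² - 221*209) - 49524 = (28224 - 46189) - 49524 = -17965 - 49524 = -67489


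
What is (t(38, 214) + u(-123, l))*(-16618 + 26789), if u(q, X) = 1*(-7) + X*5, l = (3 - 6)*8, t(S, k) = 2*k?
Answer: 3061471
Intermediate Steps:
l = -24 (l = -3*8 = -24)
u(q, X) = -7 + 5*X
(t(38, 214) + u(-123, l))*(-16618 + 26789) = (2*214 + (-7 + 5*(-24)))*(-16618 + 26789) = (428 + (-7 - 120))*10171 = (428 - 127)*10171 = 301*10171 = 3061471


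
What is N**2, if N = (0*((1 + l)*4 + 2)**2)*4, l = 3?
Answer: 0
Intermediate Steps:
N = 0 (N = (0*((1 + 3)*4 + 2)**2)*4 = (0*(4*4 + 2)**2)*4 = (0*(16 + 2)**2)*4 = (0*18**2)*4 = (0*324)*4 = 0*4 = 0)
N**2 = 0**2 = 0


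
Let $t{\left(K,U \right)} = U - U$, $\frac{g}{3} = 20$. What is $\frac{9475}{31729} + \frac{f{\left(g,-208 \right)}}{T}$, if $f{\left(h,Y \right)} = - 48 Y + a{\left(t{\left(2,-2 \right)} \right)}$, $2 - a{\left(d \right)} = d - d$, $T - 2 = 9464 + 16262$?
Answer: $\frac{280309297}{408161856} \approx 0.68676$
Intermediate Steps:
$T = 25728$ ($T = 2 + \left(9464 + 16262\right) = 2 + 25726 = 25728$)
$g = 60$ ($g = 3 \cdot 20 = 60$)
$t{\left(K,U \right)} = 0$
$a{\left(d \right)} = 2$ ($a{\left(d \right)} = 2 - \left(d - d\right) = 2 - 0 = 2 + 0 = 2$)
$f{\left(h,Y \right)} = 2 - 48 Y$ ($f{\left(h,Y \right)} = - 48 Y + 2 = 2 - 48 Y$)
$\frac{9475}{31729} + \frac{f{\left(g,-208 \right)}}{T} = \frac{9475}{31729} + \frac{2 - -9984}{25728} = 9475 \cdot \frac{1}{31729} + \left(2 + 9984\right) \frac{1}{25728} = \frac{9475}{31729} + 9986 \cdot \frac{1}{25728} = \frac{9475}{31729} + \frac{4993}{12864} = \frac{280309297}{408161856}$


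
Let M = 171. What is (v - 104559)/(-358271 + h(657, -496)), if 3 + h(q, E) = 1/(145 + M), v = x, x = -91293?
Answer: 61889232/113214583 ≈ 0.54665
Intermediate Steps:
v = -91293
h(q, E) = -947/316 (h(q, E) = -3 + 1/(145 + 171) = -3 + 1/316 = -947/316)
(v - 104559)/(-358271 + h(657, -496)) = (-91293 - 104559)/(-358271 - 947/316) = -195852/(-113214583/316) = -195852*(-316/113214583) = 61889232/113214583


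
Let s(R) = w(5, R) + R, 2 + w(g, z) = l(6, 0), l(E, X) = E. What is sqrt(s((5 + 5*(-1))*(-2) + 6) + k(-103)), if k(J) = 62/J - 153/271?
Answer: sqrt(6882480497)/27913 ≈ 2.9721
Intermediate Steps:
w(g, z) = 4 (w(g, z) = -2 + 6 = 4)
k(J) = -153/271 + 62/J (k(J) = 62/J - 153*1/271 = 62/J - 153/271 = -153/271 + 62/J)
s(R) = 4 + R
sqrt(s((5 + 5*(-1))*(-2) + 6) + k(-103)) = sqrt((4 + ((5 + 5*(-1))*(-2) + 6)) + (-153/271 + 62/(-103))) = sqrt((4 + ((5 - 5)*(-2) + 6)) + (-153/271 + 62*(-1/103))) = sqrt((4 + (0*(-2) + 6)) + (-153/271 - 62/103)) = sqrt((4 + (0 + 6)) - 32561/27913) = sqrt((4 + 6) - 32561/27913) = sqrt(10 - 32561/27913) = sqrt(246569/27913) = sqrt(6882480497)/27913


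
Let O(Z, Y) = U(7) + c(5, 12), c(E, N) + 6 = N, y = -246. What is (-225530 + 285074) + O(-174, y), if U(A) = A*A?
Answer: 59599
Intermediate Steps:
c(E, N) = -6 + N
U(A) = A²
O(Z, Y) = 55 (O(Z, Y) = 7² + (-6 + 12) = 49 + 6 = 55)
(-225530 + 285074) + O(-174, y) = (-225530 + 285074) + 55 = 59544 + 55 = 59599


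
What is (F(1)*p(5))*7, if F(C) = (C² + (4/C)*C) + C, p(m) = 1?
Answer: 42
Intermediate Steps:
F(C) = 4 + C + C² (F(C) = (C² + 4) + C = (4 + C²) + C = 4 + C + C²)
(F(1)*p(5))*7 = ((4 + 1 + 1²)*1)*7 = ((4 + 1 + 1)*1)*7 = (6*1)*7 = 6*7 = 42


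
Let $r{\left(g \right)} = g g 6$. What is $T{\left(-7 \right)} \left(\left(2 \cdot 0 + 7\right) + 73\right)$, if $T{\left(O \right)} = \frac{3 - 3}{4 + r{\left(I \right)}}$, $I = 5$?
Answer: $0$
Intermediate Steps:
$r{\left(g \right)} = 6 g^{2}$ ($r{\left(g \right)} = g^{2} \cdot 6 = 6 g^{2}$)
$T{\left(O \right)} = 0$ ($T{\left(O \right)} = \frac{3 - 3}{4 + 6 \cdot 5^{2}} = \frac{0}{4 + 6 \cdot 25} = \frac{0}{4 + 150} = \frac{0}{154} = 0 \cdot \frac{1}{154} = 0$)
$T{\left(-7 \right)} \left(\left(2 \cdot 0 + 7\right) + 73\right) = 0 \left(\left(2 \cdot 0 + 7\right) + 73\right) = 0 \left(\left(0 + 7\right) + 73\right) = 0 \left(7 + 73\right) = 0 \cdot 80 = 0$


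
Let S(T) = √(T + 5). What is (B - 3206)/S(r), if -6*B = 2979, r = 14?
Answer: -7405*√19/38 ≈ -849.41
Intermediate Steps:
B = -993/2 (B = -⅙*2979 = -993/2 ≈ -496.50)
S(T) = √(5 + T)
(B - 3206)/S(r) = (-993/2 - 3206)/(√(5 + 14)) = -7405*√19/19/2 = -7405*√19/38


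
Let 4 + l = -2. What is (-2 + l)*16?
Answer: -128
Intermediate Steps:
l = -6 (l = -4 - 2 = -6)
(-2 + l)*16 = (-2 - 6)*16 = -8*16 = -128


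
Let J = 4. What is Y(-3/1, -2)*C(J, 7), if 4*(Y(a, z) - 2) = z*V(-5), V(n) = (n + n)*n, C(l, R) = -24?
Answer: 552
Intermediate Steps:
V(n) = 2*n² (V(n) = (2*n)*n = 2*n²)
Y(a, z) = 2 + 25*z/2 (Y(a, z) = 2 + (z*(2*(-5)²))/4 = 2 + (z*(2*25))/4 = 2 + (z*50)/4 = 2 + (50*z)/4 = 2 + 25*z/2)
Y(-3/1, -2)*C(J, 7) = (2 + (25/2)*(-2))*(-24) = (2 - 25)*(-24) = -23*(-24) = 552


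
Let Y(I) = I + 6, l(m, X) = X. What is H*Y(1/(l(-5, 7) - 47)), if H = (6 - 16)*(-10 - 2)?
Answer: 717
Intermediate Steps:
H = 120 (H = -10*(-12) = 120)
Y(I) = 6 + I
H*Y(1/(l(-5, 7) - 47)) = 120*(6 + 1/(7 - 47)) = 120*(6 + 1/(-40)) = 120*(6 - 1/40) = 120*(239/40) = 717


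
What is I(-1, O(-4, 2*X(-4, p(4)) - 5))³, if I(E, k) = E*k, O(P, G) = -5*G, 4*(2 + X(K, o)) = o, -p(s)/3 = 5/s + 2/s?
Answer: -100544625/512 ≈ -1.9638e+5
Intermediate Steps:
p(s) = -21/s (p(s) = -3*(5/s + 2/s) = -21/s)
X(K, o) = -2 + o/4
I(-1, O(-4, 2*X(-4, p(4)) - 5))³ = (-(-5)*(2*(-2 + (-21/4)/4) - 5))³ = (-(-5)*(2*(-2 + (-21*¼)/4) - 5))³ = (-(-5)*(2*(-2 + (¼)*(-21/4)) - 5))³ = (-(-5)*(2*(-2 - 21/16) - 5))³ = (-(-5)*(2*(-53/16) - 5))³ = (-(-5)*(-53/8 - 5))³ = (-(-5)*(-93)/8)³ = (-1*465/8)³ = (-465/8)³ = -100544625/512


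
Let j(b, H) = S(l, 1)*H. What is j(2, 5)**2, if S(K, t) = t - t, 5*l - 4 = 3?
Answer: 0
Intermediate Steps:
l = 7/5 (l = 4/5 + (1/5)*3 = 4/5 + 3/5 = 7/5 ≈ 1.4000)
S(K, t) = 0
j(b, H) = 0 (j(b, H) = 0*H = 0)
j(2, 5)**2 = 0**2 = 0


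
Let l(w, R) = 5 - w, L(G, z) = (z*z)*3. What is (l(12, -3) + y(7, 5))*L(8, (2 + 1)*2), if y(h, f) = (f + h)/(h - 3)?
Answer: -432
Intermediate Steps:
L(G, z) = 3*z**2 (L(G, z) = z**2*3 = 3*z**2)
y(h, f) = (f + h)/(-3 + h)
(l(12, -3) + y(7, 5))*L(8, (2 + 1)*2) = ((5 - 1*12) + (5 + 7)/(-3 + 7))*(3*((2 + 1)*2)**2) = ((5 - 12) + 12/4)*(3*(3*2)**2) = (-7 + (1/4)*12)*(3*6**2) = (-7 + 3)*(3*36) = -4*108 = -432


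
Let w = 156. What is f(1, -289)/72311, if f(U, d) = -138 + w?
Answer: 18/72311 ≈ 0.00024892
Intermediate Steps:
f(U, d) = 18 (f(U, d) = -138 + 156 = 18)
f(1, -289)/72311 = 18/72311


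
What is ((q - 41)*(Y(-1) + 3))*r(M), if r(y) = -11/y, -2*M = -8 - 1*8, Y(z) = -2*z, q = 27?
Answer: 385/4 ≈ 96.250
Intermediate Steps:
M = 8 (M = -(-8 - 1*8)/2 = -(-8 - 8)/2 = -1/2*(-16) = 8)
((q - 41)*(Y(-1) + 3))*r(M) = ((27 - 41)*(-2*(-1) + 3))*(-11/8) = (-14*(2 + 3))*(-11*1/8) = -14*5*(-11/8) = -70*(-11/8) = 385/4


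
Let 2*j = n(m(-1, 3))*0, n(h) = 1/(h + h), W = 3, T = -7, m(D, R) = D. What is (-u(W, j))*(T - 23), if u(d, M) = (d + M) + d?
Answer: 180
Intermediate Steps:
n(h) = 1/(2*h)
j = 0 (j = (((1/2)/(-1))*0)/2 = (((1/2)*(-1))*0)/2 = (-1/2*0)/2 = (1/2)*0 = 0)
u(d, M) = M + 2*d (u(d, M) = (M + d) + d = M + 2*d)
(-u(W, j))*(T - 23) = (-(0 + 2*3))*(-7 - 23) = -(0 + 6)*(-30) = -1*6*(-30) = -6*(-30) = 180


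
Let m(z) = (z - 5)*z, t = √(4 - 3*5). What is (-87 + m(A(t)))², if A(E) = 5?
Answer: 7569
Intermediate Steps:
t = I*√11 (t = √(4 - 15) = √(-11) = I*√11 ≈ 3.3166*I)
m(z) = z*(-5 + z) (m(z) = (-5 + z)*z = z*(-5 + z))
(-87 + m(A(t)))² = (-87 + 5*(-5 + 5))² = (-87 + 5*0)² = (-87 + 0)² = (-87)² = 7569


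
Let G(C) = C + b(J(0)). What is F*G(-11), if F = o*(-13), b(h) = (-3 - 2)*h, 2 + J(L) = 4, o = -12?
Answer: -3276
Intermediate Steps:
J(L) = 2 (J(L) = -2 + 4 = 2)
b(h) = -5*h
G(C) = -10 + C (G(C) = C - 5*2 = C - 10 = -10 + C)
F = 156 (F = -12*(-13) = 156)
F*G(-11) = 156*(-10 - 11) = 156*(-21) = -3276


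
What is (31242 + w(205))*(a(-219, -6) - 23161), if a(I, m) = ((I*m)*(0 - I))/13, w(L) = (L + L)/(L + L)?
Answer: -416375461/13 ≈ -3.2029e+7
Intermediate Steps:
w(L) = 1 (w(L) = (2*L)/((2*L)) = (2*L)*(1/(2*L)) = 1)
a(I, m) = -m*I**2/13 (a(I, m) = ((I*m)*(-I))*(1/13) = -m*I**2*(1/13) = -m*I**2/13)
(31242 + w(205))*(a(-219, -6) - 23161) = (31242 + 1)*(-1/13*(-6)*(-219)**2 - 23161) = 31243*(-1/13*(-6)*47961 - 23161) = 31243*(287766/13 - 23161) = 31243*(-13327/13) = -416375461/13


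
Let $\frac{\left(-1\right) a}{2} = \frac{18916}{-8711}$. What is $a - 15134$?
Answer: $- \frac{131794442}{8711} \approx -15130.0$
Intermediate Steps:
$a = \frac{37832}{8711}$ ($a = - 2 \frac{18916}{-8711} = - 2 \cdot 18916 \left(- \frac{1}{8711}\right) = \left(-2\right) \left(- \frac{18916}{8711}\right) = \frac{37832}{8711} \approx 4.343$)
$a - 15134 = \frac{37832}{8711} - 15134 = - \frac{131794442}{8711}$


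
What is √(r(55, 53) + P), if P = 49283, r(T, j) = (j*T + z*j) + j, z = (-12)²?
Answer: √59883 ≈ 244.71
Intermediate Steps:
z = 144
r(T, j) = 145*j + T*j (r(T, j) = (j*T + 144*j) + j = (T*j + 144*j) + j = (144*j + T*j) + j = 145*j + T*j)
√(r(55, 53) + P) = √(53*(145 + 55) + 49283) = √(53*200 + 49283) = √(10600 + 49283) = √59883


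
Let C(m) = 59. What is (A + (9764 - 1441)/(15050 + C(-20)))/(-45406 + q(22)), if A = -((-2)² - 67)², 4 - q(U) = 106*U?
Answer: 1033781/12434707 ≈ 0.083137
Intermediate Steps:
q(U) = 4 - 106*U
A = -3969 (A = -(4 - 67)² = -1*(-63)² = -1*3969 = -3969)
(A + (9764 - 1441)/(15050 + C(-20)))/(-45406 + q(22)) = (-3969 + (9764 - 1441)/(15050 + 59))/(-45406 + (4 - 106*22)) = (-3969 + 8323/15109)/(-45406 + (4 - 2332)) = (-3969 + 8323*(1/15109))/(-45406 - 2328) = (-3969 + 287/521)/(-47734) = -2067562/521*(-1/47734) = 1033781/12434707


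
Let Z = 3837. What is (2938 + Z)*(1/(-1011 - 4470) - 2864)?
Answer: -106351138375/5481 ≈ -1.9404e+7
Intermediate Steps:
(2938 + Z)*(1/(-1011 - 4470) - 2864) = (2938 + 3837)*(1/(-1011 - 4470) - 2864) = 6775*(1/(-5481) - 2864) = 6775*(-1/5481 - 2864) = 6775*(-15697585/5481) = -106351138375/5481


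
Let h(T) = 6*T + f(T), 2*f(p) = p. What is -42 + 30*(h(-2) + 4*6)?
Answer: 288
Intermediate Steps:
f(p) = p/2
h(T) = 13*T/2 (h(T) = 6*T + T/2 = 13*T/2)
-42 + 30*(h(-2) + 4*6) = -42 + 30*((13/2)*(-2) + 4*6) = -42 + 30*(-13 + 24) = -42 + 30*11 = -42 + 330 = 288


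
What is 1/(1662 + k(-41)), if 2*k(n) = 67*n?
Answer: 2/577 ≈ 0.0034662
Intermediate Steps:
k(n) = 67*n/2 (k(n) = (67*n)/2 = 67*n/2)
1/(1662 + k(-41)) = 1/(1662 + (67/2)*(-41)) = 1/(1662 - 2747/2) = 1/(577/2) = 2/577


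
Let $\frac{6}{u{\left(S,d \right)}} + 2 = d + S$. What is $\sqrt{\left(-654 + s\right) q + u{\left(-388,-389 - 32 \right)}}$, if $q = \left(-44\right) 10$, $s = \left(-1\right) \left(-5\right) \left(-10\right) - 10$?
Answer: $\frac{3 \sqrt{22958847166}}{811} \approx 560.5$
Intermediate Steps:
$s = -60$ ($s = 5 \left(-10\right) - 10 = -50 - 10 = -60$)
$q = -440$
$u{\left(S,d \right)} = \frac{6}{-2 + S + d}$ ($u{\left(S,d \right)} = \frac{6}{-2 + \left(d + S\right)} = \frac{6}{-2 + \left(S + d\right)} = \frac{6}{-2 + S + d}$)
$\sqrt{\left(-654 + s\right) q + u{\left(-388,-389 - 32 \right)}} = \sqrt{\left(-654 - 60\right) \left(-440\right) + \frac{6}{-2 - 388 - 421}} = \sqrt{\left(-714\right) \left(-440\right) + \frac{6}{-2 - 388 - 421}} = \sqrt{314160 + \frac{6}{-811}} = \sqrt{314160 + 6 \left(- \frac{1}{811}\right)} = \sqrt{314160 - \frac{6}{811}} = \sqrt{\frac{254783754}{811}} = \frac{3 \sqrt{22958847166}}{811}$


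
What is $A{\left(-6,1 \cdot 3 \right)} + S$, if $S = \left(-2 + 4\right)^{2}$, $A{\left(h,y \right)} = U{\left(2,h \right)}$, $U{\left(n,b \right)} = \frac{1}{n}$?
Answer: $\frac{9}{2} \approx 4.5$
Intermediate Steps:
$A{\left(h,y \right)} = \frac{1}{2}$
$S = 4$ ($S = 2^{2} = 4$)
$A{\left(-6,1 \cdot 3 \right)} + S = \frac{1}{2} + 4 = \frac{9}{2}$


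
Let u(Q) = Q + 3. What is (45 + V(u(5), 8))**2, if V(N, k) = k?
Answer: 2809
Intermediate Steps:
u(Q) = 3 + Q
(45 + V(u(5), 8))**2 = (45 + 8)**2 = 53**2 = 2809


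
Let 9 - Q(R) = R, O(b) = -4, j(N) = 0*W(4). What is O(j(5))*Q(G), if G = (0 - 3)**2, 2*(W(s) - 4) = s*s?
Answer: 0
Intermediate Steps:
W(s) = 4 + s**2/2 (W(s) = 4 + (s*s)/2 = 4 + s**2/2)
G = 9 (G = (-3)**2 = 9)
j(N) = 0 (j(N) = 0*(4 + (1/2)*4**2) = 0*(4 + (1/2)*16) = 0*(4 + 8) = 0*12 = 0)
Q(R) = 9 - R
O(j(5))*Q(G) = -4*(9 - 1*9) = -4*(9 - 9) = -4*0 = 0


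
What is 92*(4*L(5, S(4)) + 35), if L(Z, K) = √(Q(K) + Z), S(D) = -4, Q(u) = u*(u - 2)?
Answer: 3220 + 368*√29 ≈ 5201.7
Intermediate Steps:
Q(u) = u*(-2 + u)
L(Z, K) = √(Z + K*(-2 + K)) (L(Z, K) = √(K*(-2 + K) + Z) = √(Z + K*(-2 + K)))
92*(4*L(5, S(4)) + 35) = 92*(4*√(5 - 4*(-2 - 4)) + 35) = 92*(4*√(5 - 4*(-6)) + 35) = 92*(4*√(5 + 24) + 35) = 92*(4*√29 + 35) = 92*(35 + 4*√29) = 3220 + 368*√29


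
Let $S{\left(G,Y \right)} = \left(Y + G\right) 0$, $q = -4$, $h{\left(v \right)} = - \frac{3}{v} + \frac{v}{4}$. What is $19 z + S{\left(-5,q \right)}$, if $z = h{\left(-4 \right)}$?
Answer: $- \frac{19}{4} \approx -4.75$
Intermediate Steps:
$h{\left(v \right)} = - \frac{3}{v} + \frac{v}{4}$ ($h{\left(v \right)} = - \frac{3}{v} + v \frac{1}{4} = - \frac{3}{v} + \frac{v}{4}$)
$z = - \frac{1}{4}$ ($z = - \frac{3}{-4} + \frac{1}{4} \left(-4\right) = \left(-3\right) \left(- \frac{1}{4}\right) - 1 = \frac{3}{4} - 1 = - \frac{1}{4} \approx -0.25$)
$S{\left(G,Y \right)} = 0$ ($S{\left(G,Y \right)} = \left(G + Y\right) 0 = 0$)
$19 z + S{\left(-5,q \right)} = 19 \left(- \frac{1}{4}\right) + 0 = - \frac{19}{4} + 0 = - \frac{19}{4}$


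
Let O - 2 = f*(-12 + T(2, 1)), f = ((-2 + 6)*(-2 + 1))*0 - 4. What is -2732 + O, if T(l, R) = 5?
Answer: -2702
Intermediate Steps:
f = -4 (f = (4*(-1))*0 - 4 = -4*0 - 4 = 0 - 4 = -4)
O = 30 (O = 2 - 4*(-12 + 5) = 2 - 4*(-7) = 2 + 28 = 30)
-2732 + O = -2732 + 30 = -2702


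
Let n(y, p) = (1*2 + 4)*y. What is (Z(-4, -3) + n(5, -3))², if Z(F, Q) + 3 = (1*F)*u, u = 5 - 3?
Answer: 361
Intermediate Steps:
u = 2
Z(F, Q) = -3 + 2*F (Z(F, Q) = -3 + (1*F)*2 = -3 + F*2 = -3 + 2*F)
n(y, p) = 6*y (n(y, p) = (2 + 4)*y = 6*y)
(Z(-4, -3) + n(5, -3))² = ((-3 + 2*(-4)) + 6*5)² = ((-3 - 8) + 30)² = (-11 + 30)² = 19² = 361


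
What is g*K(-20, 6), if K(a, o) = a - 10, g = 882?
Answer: -26460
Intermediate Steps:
K(a, o) = -10 + a
g*K(-20, 6) = 882*(-10 - 20) = 882*(-30) = -26460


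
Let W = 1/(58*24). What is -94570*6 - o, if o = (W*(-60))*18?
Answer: -32910315/58 ≈ -5.6742e+5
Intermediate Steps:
W = 1/1392 (W = (1/58)*(1/24) = 1/1392 ≈ 0.00071839)
o = -45/58 (o = ((1/1392)*(-60))*18 = -5/116*18 = -45/58 ≈ -0.77586)
-94570*6 - o = -94570*6 - 1*(-45/58) = -567420 + 45/58 = -32910315/58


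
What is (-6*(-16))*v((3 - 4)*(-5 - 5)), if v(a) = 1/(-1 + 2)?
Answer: 96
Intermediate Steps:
v(a) = 1 (v(a) = 1/1 = 1)
(-6*(-16))*v((3 - 4)*(-5 - 5)) = -6*(-16)*1 = 96*1 = 96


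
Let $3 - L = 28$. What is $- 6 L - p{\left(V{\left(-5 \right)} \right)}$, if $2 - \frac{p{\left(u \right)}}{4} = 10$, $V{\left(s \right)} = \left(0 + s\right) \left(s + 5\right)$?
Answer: $182$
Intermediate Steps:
$V{\left(s \right)} = s \left(5 + s\right)$
$p{\left(u \right)} = -32$ ($p{\left(u \right)} = 8 - 40 = -32$)
$L = -25$ ($L = 3 - 28 = -25$)
$- 6 L - p{\left(V{\left(-5 \right)} \right)} = \left(-6\right) \left(-25\right) - -32 = 150 + 32 = 182$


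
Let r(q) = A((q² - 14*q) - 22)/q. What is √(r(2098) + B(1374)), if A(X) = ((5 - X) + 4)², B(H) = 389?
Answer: √40105666756297254/2098 ≈ 95455.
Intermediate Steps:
A(X) = (9 - X)²
r(q) = (-31 + q² - 14*q)²/q (r(q) = (-9 + ((q² - 14*q) - 22))²/q = (-9 + (-22 + q² - 14*q))²/q = (-31 + q² - 14*q)²/q)
√(r(2098) + B(1374)) = √((31 - 1*2098² + 14*2098)²/2098 + 389) = √((31 - 1*4401604 + 29372)²/2098 + 389) = √((31 - 4401604 + 29372)²/2098 + 389) = √((1/2098)*(-4372201)² + 389) = √((1/2098)*19116141584401 + 389) = √(19116141584401/2098 + 389) = √(19116142400523/2098) = √40105666756297254/2098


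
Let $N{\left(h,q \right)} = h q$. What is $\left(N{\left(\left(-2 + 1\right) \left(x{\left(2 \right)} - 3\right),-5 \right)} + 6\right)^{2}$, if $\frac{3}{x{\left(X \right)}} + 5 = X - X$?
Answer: $144$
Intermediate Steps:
$x{\left(X \right)} = - \frac{3}{5}$ ($x{\left(X \right)} = \frac{3}{-5 + \left(X - X\right)} = \frac{3}{-5 + 0} = \frac{3}{-5} = 3 \left(- \frac{1}{5}\right) = - \frac{3}{5}$)
$\left(N{\left(\left(-2 + 1\right) \left(x{\left(2 \right)} - 3\right),-5 \right)} + 6\right)^{2} = \left(\left(-2 + 1\right) \left(- \frac{3}{5} - 3\right) \left(-5\right) + 6\right)^{2} = \left(- (- \frac{3}{5} - 3) \left(-5\right) + 6\right)^{2} = \left(\left(-1\right) \left(- \frac{18}{5}\right) \left(-5\right) + 6\right)^{2} = \left(\frac{18}{5} \left(-5\right) + 6\right)^{2} = \left(-18 + 6\right)^{2} = \left(-12\right)^{2} = 144$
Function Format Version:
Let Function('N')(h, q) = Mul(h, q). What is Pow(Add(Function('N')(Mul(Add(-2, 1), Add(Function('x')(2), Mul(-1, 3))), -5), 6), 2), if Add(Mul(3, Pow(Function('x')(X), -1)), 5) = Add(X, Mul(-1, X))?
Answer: 144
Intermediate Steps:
Function('x')(X) = Rational(-3, 5) (Function('x')(X) = Mul(3, Pow(Add(-5, Add(X, Mul(-1, X))), -1)) = Mul(3, Pow(Add(-5, 0), -1)) = Mul(3, Pow(-5, -1)) = Mul(3, Rational(-1, 5)) = Rational(-3, 5))
Pow(Add(Function('N')(Mul(Add(-2, 1), Add(Function('x')(2), Mul(-1, 3))), -5), 6), 2) = Pow(Add(Mul(Mul(Add(-2, 1), Add(Rational(-3, 5), Mul(-1, 3))), -5), 6), 2) = Pow(Add(Mul(Mul(-1, Add(Rational(-3, 5), -3)), -5), 6), 2) = Pow(Add(Mul(Mul(-1, Rational(-18, 5)), -5), 6), 2) = Pow(Add(Mul(Rational(18, 5), -5), 6), 2) = Pow(Add(-18, 6), 2) = Pow(-12, 2) = 144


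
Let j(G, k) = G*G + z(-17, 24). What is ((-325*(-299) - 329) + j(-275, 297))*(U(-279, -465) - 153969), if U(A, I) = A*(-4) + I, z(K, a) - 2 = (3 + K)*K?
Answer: -26479705098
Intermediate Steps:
z(K, a) = 2 + K*(3 + K) (z(K, a) = 2 + (3 + K)*K = 2 + K*(3 + K))
U(A, I) = I - 4*A (U(A, I) = -4*A + I = I - 4*A)
j(G, k) = 240 + G² (j(G, k) = G*G + (2 + (-17)² + 3*(-17)) = G² + (2 + 289 - 51) = G² + 240 = 240 + G²)
((-325*(-299) - 329) + j(-275, 297))*(U(-279, -465) - 153969) = ((-325*(-299) - 329) + (240 + (-275)²))*((-465 - 4*(-279)) - 153969) = ((97175 - 329) + (240 + 75625))*((-465 + 1116) - 153969) = (96846 + 75865)*(651 - 153969) = 172711*(-153318) = -26479705098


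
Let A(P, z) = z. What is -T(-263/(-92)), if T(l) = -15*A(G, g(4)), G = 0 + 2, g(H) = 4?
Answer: 60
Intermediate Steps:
G = 2
T(l) = -60 (T(l) = -15*4 = -60)
-T(-263/(-92)) = -1*(-60) = 60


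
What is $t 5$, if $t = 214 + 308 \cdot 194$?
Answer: $299830$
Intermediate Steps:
$t = 59966$ ($t = 214 + 59752 = 59966$)
$t 5 = 59966 \cdot 5 = 299830$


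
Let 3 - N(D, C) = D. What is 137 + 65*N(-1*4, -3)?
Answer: 592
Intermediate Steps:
N(D, C) = 3 - D
137 + 65*N(-1*4, -3) = 137 + 65*(3 - (-1)*4) = 137 + 65*(3 - 1*(-4)) = 137 + 65*(3 + 4) = 137 + 65*7 = 137 + 455 = 592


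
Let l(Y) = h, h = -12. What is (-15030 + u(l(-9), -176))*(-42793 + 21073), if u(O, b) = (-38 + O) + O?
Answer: 327798240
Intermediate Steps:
l(Y) = -12
u(O, b) = -38 + 2*O
(-15030 + u(l(-9), -176))*(-42793 + 21073) = (-15030 + (-38 + 2*(-12)))*(-42793 + 21073) = (-15030 + (-38 - 24))*(-21720) = (-15030 - 62)*(-21720) = -15092*(-21720) = 327798240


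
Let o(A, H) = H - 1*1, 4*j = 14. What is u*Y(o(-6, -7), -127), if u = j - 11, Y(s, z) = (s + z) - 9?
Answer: 1080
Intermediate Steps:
j = 7/2 (j = (¼)*14 = 7/2 ≈ 3.5000)
o(A, H) = -1 + H (o(A, H) = H - 1 = -1 + H)
Y(s, z) = -9 + s + z
u = -15/2 (u = 7/2 - 11 = -15/2 ≈ -7.5000)
u*Y(o(-6, -7), -127) = -15*(-9 + (-1 - 7) - 127)/2 = -15*(-9 - 8 - 127)/2 = -15/2*(-144) = 1080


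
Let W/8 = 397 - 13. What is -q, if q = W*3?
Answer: -9216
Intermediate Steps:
W = 3072 (W = 8*(397 - 13) = 8*384 = 3072)
q = 9216 (q = 3072*3 = 9216)
-q = -1*9216 = -9216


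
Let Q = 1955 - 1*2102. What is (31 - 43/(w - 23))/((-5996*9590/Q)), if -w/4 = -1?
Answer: 1659/19509485 ≈ 8.5036e-5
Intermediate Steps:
w = 4 (w = -4*(-1) = 4)
Q = -147 (Q = 1955 - 2102 = -147)
(31 - 43/(w - 23))/((-5996*9590/Q)) = (31 - 43/(4 - 23))/((-5996/((-147/9590)))) = (31 - 43/(-19))/((-5996/((-147*1/9590)))) = (31 - 43*(-1/19))/((-5996/(-21/1370))) = (31 + 43/19)/((-5996*(-1370/21))) = 632/(19*(8214520/21)) = (632/19)*(21/8214520) = 1659/19509485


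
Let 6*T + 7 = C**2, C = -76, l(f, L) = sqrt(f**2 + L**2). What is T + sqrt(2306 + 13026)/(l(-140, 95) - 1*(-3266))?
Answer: 1923/2 - 10*sqrt(4388785)/10638131 + 6532*sqrt(3833)/10638131 ≈ 961.54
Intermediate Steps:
l(f, L) = sqrt(L**2 + f**2)
T = 1923/2 (T = -7/6 + (1/6)*(-76)**2 = -7/6 + (1/6)*5776 = -7/6 + 2888/3 = 1923/2 ≈ 961.50)
T + sqrt(2306 + 13026)/(l(-140, 95) - 1*(-3266)) = 1923/2 + sqrt(2306 + 13026)/(sqrt(95**2 + (-140)**2) - 1*(-3266)) = 1923/2 + sqrt(15332)/(sqrt(9025 + 19600) + 3266) = 1923/2 + (2*sqrt(3833))/(sqrt(28625) + 3266) = 1923/2 + (2*sqrt(3833))/(5*sqrt(1145) + 3266) = 1923/2 + (2*sqrt(3833))/(3266 + 5*sqrt(1145)) = 1923/2 + 2*sqrt(3833)/(3266 + 5*sqrt(1145))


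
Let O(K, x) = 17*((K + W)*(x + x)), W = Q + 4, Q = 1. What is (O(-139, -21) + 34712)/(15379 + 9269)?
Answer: 32597/6162 ≈ 5.2900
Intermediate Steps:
W = 5 (W = 1 + 4 = 5)
O(K, x) = 34*x*(5 + K) (O(K, x) = 17*((K + 5)*(x + x)) = 17*((5 + K)*(2*x)) = 17*(2*x*(5 + K)) = 34*x*(5 + K))
(O(-139, -21) + 34712)/(15379 + 9269) = (34*(-21)*(5 - 139) + 34712)/(15379 + 9269) = (34*(-21)*(-134) + 34712)/24648 = (95676 + 34712)*(1/24648) = 130388*(1/24648) = 32597/6162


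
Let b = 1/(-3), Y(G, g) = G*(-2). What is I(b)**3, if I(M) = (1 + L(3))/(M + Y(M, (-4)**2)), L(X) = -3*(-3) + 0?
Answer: 27000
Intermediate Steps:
L(X) = 9 (L(X) = 9 + 0 = 9)
Y(G, g) = -2*G
b = -1/3 ≈ -0.33333
I(M) = -10/M (I(M) = (1 + 9)/(M - 2*M) = 10/((-M)) = 10*(-1/M) = -10/M)
I(b)**3 = (-10/(-1/3))**3 = (-10*(-3))**3 = 30**3 = 27000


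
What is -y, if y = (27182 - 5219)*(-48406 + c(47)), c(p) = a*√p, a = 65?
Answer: 1063140978 - 1427595*√47 ≈ 1.0534e+9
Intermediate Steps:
c(p) = 65*√p
y = -1063140978 + 1427595*√47 (y = (27182 - 5219)*(-48406 + 65*√47) = 21963*(-48406 + 65*√47) = -1063140978 + 1427595*√47 ≈ -1.0534e+9)
-y = -(-1063140978 + 1427595*√47) = 1063140978 - 1427595*√47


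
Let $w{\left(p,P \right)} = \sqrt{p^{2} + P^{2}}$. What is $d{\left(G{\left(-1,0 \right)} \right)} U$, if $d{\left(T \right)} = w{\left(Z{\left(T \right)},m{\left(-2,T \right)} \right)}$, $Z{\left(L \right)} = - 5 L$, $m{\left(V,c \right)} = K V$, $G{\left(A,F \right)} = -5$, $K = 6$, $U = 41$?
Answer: $41 \sqrt{769} \approx 1137.0$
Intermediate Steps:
$m{\left(V,c \right)} = 6 V$
$w{\left(p,P \right)} = \sqrt{P^{2} + p^{2}}$
$d{\left(T \right)} = \sqrt{144 + 25 T^{2}}$ ($d{\left(T \right)} = \sqrt{\left(6 \left(-2\right)\right)^{2} + \left(- 5 T\right)^{2}} = \sqrt{\left(-12\right)^{2} + 25 T^{2}} = \sqrt{144 + 25 T^{2}}$)
$d{\left(G{\left(-1,0 \right)} \right)} U = \sqrt{144 + 25 \left(-5\right)^{2}} \cdot 41 = \sqrt{144 + 25 \cdot 25} \cdot 41 = \sqrt{144 + 625} \cdot 41 = \sqrt{769} \cdot 41 = 41 \sqrt{769}$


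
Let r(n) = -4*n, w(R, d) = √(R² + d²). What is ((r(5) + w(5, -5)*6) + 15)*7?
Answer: -35 + 210*√2 ≈ 261.98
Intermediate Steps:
((r(5) + w(5, -5)*6) + 15)*7 = ((-4*5 + √(5² + (-5)²)*6) + 15)*7 = ((-20 + √(25 + 25)*6) + 15)*7 = ((-20 + √50*6) + 15)*7 = ((-20 + (5*√2)*6) + 15)*7 = ((-20 + 30*√2) + 15)*7 = (-5 + 30*√2)*7 = -35 + 210*√2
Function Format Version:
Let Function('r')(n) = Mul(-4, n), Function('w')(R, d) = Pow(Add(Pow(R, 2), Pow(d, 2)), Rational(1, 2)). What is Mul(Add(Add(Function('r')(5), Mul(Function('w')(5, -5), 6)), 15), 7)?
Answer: Add(-35, Mul(210, Pow(2, Rational(1, 2)))) ≈ 261.98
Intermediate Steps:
Mul(Add(Add(Function('r')(5), Mul(Function('w')(5, -5), 6)), 15), 7) = Mul(Add(Add(Mul(-4, 5), Mul(Pow(Add(Pow(5, 2), Pow(-5, 2)), Rational(1, 2)), 6)), 15), 7) = Mul(Add(Add(-20, Mul(Pow(Add(25, 25), Rational(1, 2)), 6)), 15), 7) = Mul(Add(Add(-20, Mul(Pow(50, Rational(1, 2)), 6)), 15), 7) = Mul(Add(Add(-20, Mul(Mul(5, Pow(2, Rational(1, 2))), 6)), 15), 7) = Mul(Add(Add(-20, Mul(30, Pow(2, Rational(1, 2)))), 15), 7) = Mul(Add(-5, Mul(30, Pow(2, Rational(1, 2)))), 7) = Add(-35, Mul(210, Pow(2, Rational(1, 2))))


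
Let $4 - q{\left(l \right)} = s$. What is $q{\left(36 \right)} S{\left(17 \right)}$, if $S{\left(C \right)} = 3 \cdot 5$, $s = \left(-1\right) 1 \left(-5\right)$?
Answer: $-15$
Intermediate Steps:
$s = 5$ ($s = \left(-1\right) \left(-5\right) = 5$)
$q{\left(l \right)} = -1$ ($q{\left(l \right)} = 4 - 5 = -1$)
$S{\left(C \right)} = 15$
$q{\left(36 \right)} S{\left(17 \right)} = \left(-1\right) 15 = -15$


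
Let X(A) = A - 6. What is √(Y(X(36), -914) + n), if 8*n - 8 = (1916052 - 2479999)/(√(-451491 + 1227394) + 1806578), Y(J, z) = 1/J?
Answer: √(4236524704012416790347785580 + 92028348029174620350*√775903)/65274465883620 ≈ 0.99716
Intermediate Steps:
X(A) = -6 + A
n = 1 - 563947/(8*(1806578 + √775903)) (n = 1 + ((1916052 - 2479999)/(√(-451491 + 1227394) + 1806578))/8 = 1 + (-563947/(√775903 + 1806578))/8 = 1 + (-563947/(1806578 + √775903))/8 = 1 - 563947/(8*(1806578 + √775903)) ≈ 0.96100)
√(Y(X(36), -914) + n) = √(1/(-6 + 36) + (12545486055041/13054893176724 + 563947*√775903/26109786353448)) = √(1/30 + (12545486055041/13054893176724 + 563947*√775903/26109786353448)) = √(64903245804659/65274465883620 + 563947*√775903/26109786353448)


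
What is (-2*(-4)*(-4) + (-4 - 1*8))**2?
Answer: 1936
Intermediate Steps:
(-2*(-4)*(-4) + (-4 - 1*8))**2 = (8*(-4) + (-4 - 8))**2 = (-32 - 12)**2 = (-44)**2 = 1936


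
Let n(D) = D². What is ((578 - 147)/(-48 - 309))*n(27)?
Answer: -104733/119 ≈ -880.11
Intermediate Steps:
((578 - 147)/(-48 - 309))*n(27) = ((578 - 147)/(-48 - 309))*27² = (431/(-357))*729 = (431*(-1/357))*729 = -431/357*729 = -104733/119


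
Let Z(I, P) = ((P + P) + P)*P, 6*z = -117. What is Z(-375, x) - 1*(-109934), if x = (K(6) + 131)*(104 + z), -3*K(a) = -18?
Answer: 1608623963/4 ≈ 4.0216e+8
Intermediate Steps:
z = -39/2 (z = (⅙)*(-117) = -39/2 ≈ -19.500)
K(a) = 6 (K(a) = -⅓*(-18) = 6)
x = 23153/2 (x = (6 + 131)*(104 - 39/2) = 137*(169/2) = 23153/2 ≈ 11577.)
Z(I, P) = 3*P² (Z(I, P) = (2*P + P)*P = (3*P)*P = 3*P²)
Z(-375, x) - 1*(-109934) = 3*(23153/2)² - 1*(-109934) = 3*(536061409/4) + 109934 = 1608184227/4 + 109934 = 1608623963/4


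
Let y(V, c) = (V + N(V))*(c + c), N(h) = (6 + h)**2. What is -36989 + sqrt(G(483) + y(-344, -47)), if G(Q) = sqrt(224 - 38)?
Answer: -36989 + I*sqrt(10706600 - sqrt(186)) ≈ -36989.0 + 3272.1*I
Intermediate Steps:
G(Q) = sqrt(186)
y(V, c) = 2*c*(V + (6 + V)**2) (y(V, c) = (V + (6 + V)**2)*(c + c) = (V + (6 + V)**2)*(2*c) = 2*c*(V + (6 + V)**2))
-36989 + sqrt(G(483) + y(-344, -47)) = -36989 + sqrt(sqrt(186) + 2*(-47)*(-344 + (6 - 344)**2)) = -36989 + sqrt(sqrt(186) + 2*(-47)*(-344 + (-338)**2)) = -36989 + sqrt(sqrt(186) + 2*(-47)*(-344 + 114244)) = -36989 + sqrt(sqrt(186) + 2*(-47)*113900) = -36989 + sqrt(sqrt(186) - 10706600) = -36989 + sqrt(-10706600 + sqrt(186))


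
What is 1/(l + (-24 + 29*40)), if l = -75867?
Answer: -1/74731 ≈ -1.3381e-5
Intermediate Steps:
1/(l + (-24 + 29*40)) = 1/(-75867 + (-24 + 29*40)) = 1/(-75867 + (-24 + 1160)) = 1/(-75867 + 1136) = 1/(-74731) = -1/74731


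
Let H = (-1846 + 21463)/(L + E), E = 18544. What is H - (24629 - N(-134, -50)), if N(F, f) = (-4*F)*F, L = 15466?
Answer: -3280346913/34010 ≈ -96452.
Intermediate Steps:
H = 19617/34010 (H = (-1846 + 21463)/(15466 + 18544) = 19617/34010 ≈ 0.57680)
N(F, f) = -4*F²
H - (24629 - N(-134, -50)) = 19617/34010 - (24629 - (-4)*(-134)²) = 19617/34010 - (24629 - (-4)*17956) = 19617/34010 - (24629 - 1*(-71824)) = 19617/34010 - (24629 + 71824) = 19617/34010 - 1*96453 = 19617/34010 - 96453 = -3280346913/34010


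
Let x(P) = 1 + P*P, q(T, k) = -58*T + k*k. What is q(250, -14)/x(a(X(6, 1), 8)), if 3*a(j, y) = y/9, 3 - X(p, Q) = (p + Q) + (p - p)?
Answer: -10427616/793 ≈ -13150.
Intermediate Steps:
X(p, Q) = 3 - Q - p (X(p, Q) = 3 - ((p + Q) + (p - p)) = 3 - ((Q + p) + 0) = 3 - (Q + p) = 3 + (-Q - p) = 3 - Q - p)
q(T, k) = k² - 58*T (q(T, k) = -58*T + k² = k² - 58*T)
a(j, y) = y/27 (a(j, y) = (y/9)/3 = y/27)
x(P) = 1 + P²
q(250, -14)/x(a(X(6, 1), 8)) = ((-14)² - 58*250)/(1 + ((1/27)*8)²) = (196 - 14500)/(1 + (8/27)²) = -14304/(1 + 64/729) = -14304/793/729 = -14304*729/793 = -10427616/793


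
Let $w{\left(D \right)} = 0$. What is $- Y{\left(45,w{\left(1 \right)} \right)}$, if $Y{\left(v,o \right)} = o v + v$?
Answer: $-45$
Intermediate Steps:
$Y{\left(v,o \right)} = v + o v$
$- Y{\left(45,w{\left(1 \right)} \right)} = - 45 \left(1 + 0\right) = - 45 \cdot 1 = \left(-1\right) 45 = -45$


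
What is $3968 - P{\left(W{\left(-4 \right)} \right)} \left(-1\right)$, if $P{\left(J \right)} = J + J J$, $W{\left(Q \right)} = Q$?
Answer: $3980$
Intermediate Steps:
$P{\left(J \right)} = J + J^{2}$
$3968 - P{\left(W{\left(-4 \right)} \right)} \left(-1\right) = 3968 - - 4 \left(1 - 4\right) \left(-1\right) = 3968 - \left(-4\right) \left(-3\right) \left(-1\right) = 3968 - 12 \left(-1\right) = 3968 - -12 = 3968 + 12 = 3980$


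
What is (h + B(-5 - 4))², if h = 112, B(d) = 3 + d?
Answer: 11236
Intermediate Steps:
(h + B(-5 - 4))² = (112 + (3 + (-5 - 4)))² = (112 + (3 - 9))² = (112 - 6)² = 106² = 11236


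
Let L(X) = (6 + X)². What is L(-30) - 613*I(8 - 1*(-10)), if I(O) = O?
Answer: -10458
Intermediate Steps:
L(-30) - 613*I(8 - 1*(-10)) = (6 - 30)² - 613*(8 - 1*(-10)) = (-24)² - 613*(8 + 10) = 576 - 613*18 = 576 - 11034 = -10458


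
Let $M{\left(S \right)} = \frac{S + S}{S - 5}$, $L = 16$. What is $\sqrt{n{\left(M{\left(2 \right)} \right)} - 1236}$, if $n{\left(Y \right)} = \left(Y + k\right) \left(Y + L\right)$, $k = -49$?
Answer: $\frac{2 i \sqrt{4442}}{3} \approx 44.432 i$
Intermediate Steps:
$M{\left(S \right)} = \frac{2 S}{-5 + S}$
$n{\left(Y \right)} = \left(-49 + Y\right) \left(16 + Y\right)$ ($n{\left(Y \right)} = \left(Y - 49\right) \left(Y + 16\right) = \left(-49 + Y\right) \left(16 + Y\right)$)
$\sqrt{n{\left(M{\left(2 \right)} \right)} - 1236} = \sqrt{\left(-784 + \left(2 \cdot 2 \frac{1}{-5 + 2}\right)^{2} - 33 \cdot 2 \cdot 2 \frac{1}{-5 + 2}\right) - 1236} = \sqrt{\left(-784 + \left(2 \cdot 2 \frac{1}{-3}\right)^{2} - 33 \cdot 2 \cdot 2 \frac{1}{-3}\right) - 1236} = \sqrt{\left(-784 + \left(2 \cdot 2 \left(- \frac{1}{3}\right)\right)^{2} - 33 \cdot 2 \cdot 2 \left(- \frac{1}{3}\right)\right) - 1236} = \sqrt{\left(-784 + \left(- \frac{4}{3}\right)^{2} - -44\right) - 1236} = \sqrt{\left(-784 + \frac{16}{9} + 44\right) - 1236} = \sqrt{- \frac{6644}{9} - 1236} = \sqrt{- \frac{17768}{9}} = \frac{2 i \sqrt{4442}}{3}$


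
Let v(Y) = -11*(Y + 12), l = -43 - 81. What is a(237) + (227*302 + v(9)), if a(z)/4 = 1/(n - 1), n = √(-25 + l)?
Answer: (68319*I + 68323*√149)/(I + √149) ≈ 68323.0 - 0.32551*I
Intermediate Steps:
l = -124
v(Y) = -132 - 11*Y (v(Y) = -11*(12 + Y) = -132 - 11*Y)
n = I*√149 (n = √(-25 - 124) = √(-149) = I*√149 ≈ 12.207*I)
a(z) = 4/(-1 + I*√149) (a(z) = 4/(I*√149 - 1) = 4/(-1 + I*√149))
a(237) + (227*302 + v(9)) = (-2/75 - 2*I*√149/75) + (227*302 + (-132 - 11*9)) = (-2/75 - 2*I*√149/75) + (68554 + (-132 - 99)) = (-2/75 - 2*I*√149/75) + (68554 - 231) = (-2/75 - 2*I*√149/75) + 68323 = 5124223/75 - 2*I*√149/75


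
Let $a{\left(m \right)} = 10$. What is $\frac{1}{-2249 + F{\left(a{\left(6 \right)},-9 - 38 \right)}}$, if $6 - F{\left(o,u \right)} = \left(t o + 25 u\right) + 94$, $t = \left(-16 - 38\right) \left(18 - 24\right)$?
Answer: $- \frac{1}{4402} \approx -0.00022717$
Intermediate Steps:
$t = 324$ ($t = \left(-54\right) \left(-6\right) = 324$)
$F{\left(o,u \right)} = -88 - 324 o - 25 u$ ($F{\left(o,u \right)} = 6 - \left(\left(324 o + 25 u\right) + 94\right) = 6 - \left(\left(25 u + 324 o\right) + 94\right) = 6 - \left(94 + 25 u + 324 o\right) = -88 - 324 o - 25 u$)
$\frac{1}{-2249 + F{\left(a{\left(6 \right)},-9 - 38 \right)}} = \frac{1}{-2249 - \left(3328 + 25 \left(-9 - 38\right)\right)} = \frac{1}{-2249 - 2153} = \frac{1}{-4402} = - \frac{1}{4402}$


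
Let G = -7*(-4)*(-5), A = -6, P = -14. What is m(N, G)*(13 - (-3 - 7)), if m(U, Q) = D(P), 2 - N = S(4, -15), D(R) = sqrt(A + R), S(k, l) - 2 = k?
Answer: 46*I*sqrt(5) ≈ 102.86*I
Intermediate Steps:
S(k, l) = 2 + k
D(R) = sqrt(-6 + R)
G = -140 (G = 28*(-5) = -140)
N = -4 (N = 2 - (2 + 4) = 2 - 1*6 = 2 - 6 = -4)
m(U, Q) = 2*I*sqrt(5) (m(U, Q) = sqrt(-6 - 14) = sqrt(-20) = 2*I*sqrt(5))
m(N, G)*(13 - (-3 - 7)) = (2*I*sqrt(5))*(13 - (-3 - 7)) = (2*I*sqrt(5))*(13 - 1*(-10)) = (2*I*sqrt(5))*(13 + 10) = (2*I*sqrt(5))*23 = 46*I*sqrt(5)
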